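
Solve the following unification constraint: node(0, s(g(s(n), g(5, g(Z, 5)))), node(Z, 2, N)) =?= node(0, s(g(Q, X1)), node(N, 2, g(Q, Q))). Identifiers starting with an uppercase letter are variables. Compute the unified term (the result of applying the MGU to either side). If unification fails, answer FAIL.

Decompose node/3: 0 =?= 0,  s(g(s(n), g(5, g(Z, 5)))) =?= s(g(Q, X1)),  node(Z, 2, N) =?= node(N, 2, g(Q, Q)).
Delete trivial equation 0 =?= 0.
Decompose s/1: g(s(n), g(5, g(Z, 5))) =?= g(Q, X1).
Decompose g/2: s(n) =?= Q,  g(5, g(Z, 5)) =?= X1.
Bind Q := s(n); substituting into the one remaining equation that mentions Q gives: node(Z, 2, N) =?= node(N, 2, g(s(n), s(n))).
Bind X1 := g(5, g(Z, 5)); no other remaining equation mentions X1.
Decompose node/3: Z =?= N,  2 =?= 2,  N =?= g(s(n), s(n)).
Bind Z := N; no other remaining equation mentions Z. Substituting into the earlier binding gives X1 := g(5, g(N, 5)).
Delete trivial equation 2 =?= 2.
Bind N := g(s(n), s(n)). Substituting into the earlier bindings gives X1 := g(5, g(g(s(n), s(n)), 5)), Z := g(s(n), s(n)).
Applying the MGU to either side gives node(0, s(g(s(n), g(5, g(g(s(n), s(n)), 5)))), node(g(s(n), s(n)), 2, g(s(n), s(n)))).

node(0, s(g(s(n), g(5, g(g(s(n), s(n)), 5)))), node(g(s(n), s(n)), 2, g(s(n), s(n))))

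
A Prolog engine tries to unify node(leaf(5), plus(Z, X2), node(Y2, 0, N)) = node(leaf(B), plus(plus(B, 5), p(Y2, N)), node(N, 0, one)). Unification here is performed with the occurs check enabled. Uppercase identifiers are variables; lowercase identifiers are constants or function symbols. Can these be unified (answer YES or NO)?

YES

Decompose node/3: leaf(5) = leaf(B),  plus(Z, X2) = plus(plus(B, 5), p(Y2, N)),  node(Y2, 0, N) = node(N, 0, one).
Decompose leaf/1: 5 = B.
Bind B := 5; substituting into the one remaining equation that mentions B gives: plus(Z, X2) = plus(plus(5, 5), p(Y2, N)).
Decompose plus/2: Z = plus(5, 5),  X2 = p(Y2, N).
Bind Z := plus(5, 5); no other remaining equation mentions Z.
Bind X2 := p(Y2, N); no other remaining equation mentions X2.
Decompose node/3: Y2 = N,  0 = 0,  N = one.
Bind Y2 := N; no other remaining equation mentions Y2. Substituting into the earlier binding gives X2 := p(N, N).
Delete trivial equation 0 = 0.
Bind N := one. Substituting into the earlier bindings gives X2 := p(one, one), Y2 := one.
No equations remain and no clash or occurs-check failure arose, so a unifier exists.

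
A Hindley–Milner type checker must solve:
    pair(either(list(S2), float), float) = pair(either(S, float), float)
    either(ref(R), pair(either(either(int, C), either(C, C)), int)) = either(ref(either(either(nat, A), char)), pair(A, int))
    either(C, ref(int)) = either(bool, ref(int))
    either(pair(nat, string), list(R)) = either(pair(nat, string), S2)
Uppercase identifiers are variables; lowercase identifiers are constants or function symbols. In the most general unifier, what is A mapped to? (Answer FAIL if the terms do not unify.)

Decompose pair/2: either(list(S2), float) = either(S, float),  float = float.
Decompose either/2: list(S2) = S,  float = float.
Bind S := list(S2); no other remaining equation mentions S.
Delete trivial equation float = float.
Delete trivial equation float = float.
Decompose either/2: ref(R) = ref(either(either(nat, A), char)),  pair(either(either(int, C), either(C, C)), int) = pair(A, int).
Decompose ref/1: R = either(either(nat, A), char).
Bind R := either(either(nat, A), char); substituting into the one remaining equation that mentions R gives: either(pair(nat, string), list(either(either(nat, A), char))) = either(pair(nat, string), S2).
Decompose pair/2: either(either(int, C), either(C, C)) = A,  int = int.
Bind A := either(either(int, C), either(C, C)); substituting into the one remaining equation that mentions A gives: either(pair(nat, string), list(either(either(nat, either(either(int, C), either(C, C))), char))) = either(pair(nat, string), S2). Substituting into the earlier binding gives R := either(either(nat, either(either(int, C), either(C, C))), char).
Delete trivial equation int = int.
Decompose either/2: C = bool,  ref(int) = ref(int).
Bind C := bool; substituting into the one remaining equation that mentions C gives: either(pair(nat, string), list(either(either(nat, either(either(int, bool), either(bool, bool))), char))) = either(pair(nat, string), S2). Substituting into the earlier bindings gives R := either(either(nat, either(either(int, bool), either(bool, bool))), char), A := either(either(int, bool), either(bool, bool)).
Delete trivial equation ref(int) = ref(int).
Decompose either/2: pair(nat, string) = pair(nat, string),  list(either(either(nat, either(either(int, bool), either(bool, bool))), char)) = S2.
Delete trivial equation pair(nat, string) = pair(nat, string).
Bind S2 := list(either(either(nat, either(either(int, bool), either(bool, bool))), char)). Substituting into the earlier binding gives S := list(list(either(either(nat, either(either(int, bool), either(bool, bool))), char))).
MGU = { S -> list(list(either(either(nat, either(either(int, bool), either(bool, bool))), char))), R -> either(either(nat, either(either(int, bool), either(bool, bool))), char), A -> either(either(int, bool), either(bool, bool)), C -> bool, S2 -> list(either(either(nat, either(either(int, bool), either(bool, bool))), char)) }, so A -> either(either(int, bool), either(bool, bool)).

either(either(int, bool), either(bool, bool))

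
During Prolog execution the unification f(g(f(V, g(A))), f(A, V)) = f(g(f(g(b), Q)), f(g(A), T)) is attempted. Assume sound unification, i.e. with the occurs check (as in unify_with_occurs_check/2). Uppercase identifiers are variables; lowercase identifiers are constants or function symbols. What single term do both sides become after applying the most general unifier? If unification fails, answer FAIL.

FAIL

Decompose f/2: g(f(V, g(A))) = g(f(g(b), Q)),  f(A, V) = f(g(A), T).
Decompose g/1: f(V, g(A)) = f(g(b), Q).
Decompose f/2: V = g(b),  g(A) = Q.
Bind V := g(b); substituting into the one remaining equation that mentions V gives: f(A, g(b)) = f(g(A), T).
Bind Q := g(A); no other remaining equation mentions Q.
Decompose f/2: A = g(A),  g(b) = T.
Occurs check fails: A occurs in g(A); the equation A = g(A) has no finite solution.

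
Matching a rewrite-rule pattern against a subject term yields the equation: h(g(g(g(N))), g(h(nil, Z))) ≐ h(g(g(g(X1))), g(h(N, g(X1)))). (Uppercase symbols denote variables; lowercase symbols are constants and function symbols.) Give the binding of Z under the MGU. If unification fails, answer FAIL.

Decompose h/2: g(g(g(N))) ≐ g(g(g(X1))),  g(h(nil, Z)) ≐ g(h(N, g(X1))).
Decompose g/1: g(g(N)) ≐ g(g(X1)).
Decompose g/1: g(N) ≐ g(X1).
Decompose g/1: N ≐ X1.
Bind N := X1; substituting into the remaining equation gives: g(h(nil, Z)) ≐ g(h(X1, g(X1))).
Decompose g/1: h(nil, Z) ≐ h(X1, g(X1)).
Decompose h/2: nil ≐ X1,  Z ≐ g(X1).
Bind X1 := nil; substituting into the remaining equation gives: Z ≐ g(nil). Substituting into the earlier binding gives N := nil.
Bind Z := g(nil).
MGU = { N -> nil, X1 -> nil, Z -> g(nil) }, so Z -> g(nil).

g(nil)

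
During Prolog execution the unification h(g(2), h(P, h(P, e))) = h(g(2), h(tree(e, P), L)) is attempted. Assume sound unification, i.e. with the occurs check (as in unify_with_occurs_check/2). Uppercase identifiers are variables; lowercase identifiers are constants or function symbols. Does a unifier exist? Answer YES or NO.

Decompose h/2: g(2) = g(2),  h(P, h(P, e)) = h(tree(e, P), L).
Delete trivial equation g(2) = g(2).
Decompose h/2: P = tree(e, P),  h(P, e) = L.
Occurs check fails: P occurs in tree(e, P); the equation P = tree(e, P) has no finite solution.

NO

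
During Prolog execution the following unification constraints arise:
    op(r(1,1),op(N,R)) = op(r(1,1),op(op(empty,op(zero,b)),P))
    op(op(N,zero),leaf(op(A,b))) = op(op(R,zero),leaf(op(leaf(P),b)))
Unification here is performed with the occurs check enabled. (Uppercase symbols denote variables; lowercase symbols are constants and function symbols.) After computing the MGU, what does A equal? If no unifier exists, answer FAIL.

leaf(op(empty,op(zero,b)))

Decompose op/2: r(1,1) = r(1,1),  op(N,R) = op(op(empty,op(zero,b)),P).
Delete trivial equation r(1,1) = r(1,1).
Decompose op/2: N = op(empty,op(zero,b)),  R = P.
Bind N := op(empty,op(zero,b)); substituting into the one remaining equation that mentions N gives: op(op(op(empty,op(zero,b)),zero),leaf(op(A,b))) = op(op(R,zero),leaf(op(leaf(P),b))).
Bind R := P; substituting into the remaining equation gives: op(op(op(empty,op(zero,b)),zero),leaf(op(A,b))) = op(op(P,zero),leaf(op(leaf(P),b))).
Decompose op/2: op(op(empty,op(zero,b)),zero) = op(P,zero),  leaf(op(A,b)) = leaf(op(leaf(P),b)).
Decompose op/2: op(empty,op(zero,b)) = P,  zero = zero.
Bind P := op(empty,op(zero,b)); substituting into the one remaining equation that mentions P gives: leaf(op(A,b)) = leaf(op(leaf(op(empty,op(zero,b))),b)). Substituting into the earlier binding gives R := op(empty,op(zero,b)).
Delete trivial equation zero = zero.
Decompose leaf/1: op(A,b) = op(leaf(op(empty,op(zero,b))),b).
Decompose op/2: A = leaf(op(empty,op(zero,b))),  b = b.
Bind A := leaf(op(empty,op(zero,b))); no other remaining equation mentions A.
Delete trivial equation b = b.
MGU = { N -> op(empty,op(zero,b)), R -> op(empty,op(zero,b)), P -> op(empty,op(zero,b)), A -> leaf(op(empty,op(zero,b))) }, so A -> leaf(op(empty,op(zero,b))).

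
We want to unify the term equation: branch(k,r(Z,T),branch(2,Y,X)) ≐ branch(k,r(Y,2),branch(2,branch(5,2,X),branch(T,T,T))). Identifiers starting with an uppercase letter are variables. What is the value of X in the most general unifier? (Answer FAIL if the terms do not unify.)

branch(2,2,2)

Decompose branch/3: k ≐ k,  r(Z,T) ≐ r(Y,2),  branch(2,Y,X) ≐ branch(2,branch(5,2,X),branch(T,T,T)).
Delete trivial equation k ≐ k.
Decompose r/2: Z ≐ Y,  T ≐ 2.
Bind Z := Y; no other remaining equation mentions Z.
Bind T := 2; substituting into the remaining equation gives: branch(2,Y,X) ≐ branch(2,branch(5,2,X),branch(2,2,2)).
Decompose branch/3: 2 ≐ 2,  Y ≐ branch(5,2,X),  X ≐ branch(2,2,2).
Delete trivial equation 2 ≐ 2.
Bind Y := branch(5,2,X); no other remaining equation mentions Y. Substituting into the earlier binding gives Z := branch(5,2,X).
Bind X := branch(2,2,2). Substituting into the earlier bindings gives Z := branch(5,2,branch(2,2,2)), Y := branch(5,2,branch(2,2,2)).
MGU = { Z ↦ branch(5,2,branch(2,2,2)), T ↦ 2, Y ↦ branch(5,2,branch(2,2,2)), X ↦ branch(2,2,2) }, so X ↦ branch(2,2,2).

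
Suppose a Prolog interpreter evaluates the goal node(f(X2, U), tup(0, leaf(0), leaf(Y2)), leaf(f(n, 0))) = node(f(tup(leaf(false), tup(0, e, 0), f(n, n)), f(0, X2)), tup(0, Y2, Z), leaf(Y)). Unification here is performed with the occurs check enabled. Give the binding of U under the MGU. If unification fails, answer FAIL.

Decompose node/3: f(X2, U) = f(tup(leaf(false), tup(0, e, 0), f(n, n)), f(0, X2)),  tup(0, leaf(0), leaf(Y2)) = tup(0, Y2, Z),  leaf(f(n, 0)) = leaf(Y).
Decompose f/2: X2 = tup(leaf(false), tup(0, e, 0), f(n, n)),  U = f(0, X2).
Bind X2 := tup(leaf(false), tup(0, e, 0), f(n, n)); substituting into the one remaining equation that mentions X2 gives: U = f(0, tup(leaf(false), tup(0, e, 0), f(n, n))).
Bind U := f(0, tup(leaf(false), tup(0, e, 0), f(n, n))); no other remaining equation mentions U.
Decompose tup/3: 0 = 0,  leaf(0) = Y2,  leaf(Y2) = Z.
Delete trivial equation 0 = 0.
Bind Y2 := leaf(0); substituting into the one remaining equation that mentions Y2 gives: leaf(leaf(0)) = Z.
Bind Z := leaf(leaf(0)); no other remaining equation mentions Z.
Decompose leaf/1: f(n, 0) = Y.
Bind Y := f(n, 0).
MGU = { X2 = tup(leaf(false), tup(0, e, 0), f(n, n)), U = f(0, tup(leaf(false), tup(0, e, 0), f(n, n))), Y2 = leaf(0), Z = leaf(leaf(0)), Y = f(n, 0) }, so U = f(0, tup(leaf(false), tup(0, e, 0), f(n, n))).

f(0, tup(leaf(false), tup(0, e, 0), f(n, n)))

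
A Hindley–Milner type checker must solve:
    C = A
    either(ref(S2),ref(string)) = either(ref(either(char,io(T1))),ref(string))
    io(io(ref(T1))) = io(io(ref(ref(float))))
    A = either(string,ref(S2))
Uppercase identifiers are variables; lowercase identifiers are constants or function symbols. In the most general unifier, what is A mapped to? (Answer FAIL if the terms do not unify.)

Bind C := A; no other remaining equation mentions C.
Decompose either/2: ref(S2) = ref(either(char,io(T1))),  ref(string) = ref(string).
Decompose ref/1: S2 = either(char,io(T1)).
Bind S2 := either(char,io(T1)); substituting into the one remaining equation that mentions S2 gives: A = either(string,ref(either(char,io(T1)))).
Delete trivial equation ref(string) = ref(string).
Decompose io/1: io(ref(T1)) = io(ref(ref(float))).
Decompose io/1: ref(T1) = ref(ref(float)).
Decompose ref/1: T1 = ref(float).
Bind T1 := ref(float); substituting into the remaining equation gives: A = either(string,ref(either(char,io(ref(float))))). Substituting into the earlier binding gives S2 := either(char,io(ref(float))).
Bind A := either(string,ref(either(char,io(ref(float))))). Substituting into the earlier binding gives C := either(string,ref(either(char,io(ref(float))))).
MGU = { C ↦ either(string,ref(either(char,io(ref(float))))), S2 ↦ either(char,io(ref(float))), T1 ↦ ref(float), A ↦ either(string,ref(either(char,io(ref(float))))) }, so A ↦ either(string,ref(either(char,io(ref(float))))).

either(string,ref(either(char,io(ref(float)))))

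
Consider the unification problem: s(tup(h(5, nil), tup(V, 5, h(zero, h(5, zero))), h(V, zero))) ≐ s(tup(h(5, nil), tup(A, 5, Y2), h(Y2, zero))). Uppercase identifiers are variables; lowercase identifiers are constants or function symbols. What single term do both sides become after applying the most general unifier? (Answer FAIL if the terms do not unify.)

Decompose s/1: tup(h(5, nil), tup(V, 5, h(zero, h(5, zero))), h(V, zero)) ≐ tup(h(5, nil), tup(A, 5, Y2), h(Y2, zero)).
Decompose tup/3: h(5, nil) ≐ h(5, nil),  tup(V, 5, h(zero, h(5, zero))) ≐ tup(A, 5, Y2),  h(V, zero) ≐ h(Y2, zero).
Delete trivial equation h(5, nil) ≐ h(5, nil).
Decompose tup/3: V ≐ A,  5 ≐ 5,  h(zero, h(5, zero)) ≐ Y2.
Bind V := A; substituting into the one remaining equation that mentions V gives: h(A, zero) ≐ h(Y2, zero).
Delete trivial equation 5 ≐ 5.
Bind Y2 := h(zero, h(5, zero)); substituting into the remaining equation gives: h(A, zero) ≐ h(h(zero, h(5, zero)), zero).
Decompose h/2: A ≐ h(zero, h(5, zero)),  zero ≐ zero.
Bind A := h(zero, h(5, zero)); no other remaining equation mentions A. Substituting into the earlier binding gives V := h(zero, h(5, zero)).
Delete trivial equation zero ≐ zero.
Applying the MGU to either side gives s(tup(h(5, nil), tup(h(zero, h(5, zero)), 5, h(zero, h(5, zero))), h(h(zero, h(5, zero)), zero))).

s(tup(h(5, nil), tup(h(zero, h(5, zero)), 5, h(zero, h(5, zero))), h(h(zero, h(5, zero)), zero)))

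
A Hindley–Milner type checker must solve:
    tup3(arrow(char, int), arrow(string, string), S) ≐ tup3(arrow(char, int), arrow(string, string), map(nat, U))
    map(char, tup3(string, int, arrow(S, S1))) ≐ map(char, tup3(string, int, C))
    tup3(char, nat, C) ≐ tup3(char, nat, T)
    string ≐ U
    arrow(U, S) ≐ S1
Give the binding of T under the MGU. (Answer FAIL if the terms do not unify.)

Decompose tup3/3: arrow(char, int) ≐ arrow(char, int),  arrow(string, string) ≐ arrow(string, string),  S ≐ map(nat, U).
Delete trivial equation arrow(char, int) ≐ arrow(char, int).
Delete trivial equation arrow(string, string) ≐ arrow(string, string).
Bind S := map(nat, U); substituting into the 2 remaining equations that mention S gives: map(char, tup3(string, int, arrow(map(nat, U), S1))) ≐ map(char, tup3(string, int, C)),  arrow(U, map(nat, U)) ≐ S1.
Decompose map/2: char ≐ char,  tup3(string, int, arrow(map(nat, U), S1)) ≐ tup3(string, int, C).
Delete trivial equation char ≐ char.
Decompose tup3/3: string ≐ string,  int ≐ int,  arrow(map(nat, U), S1) ≐ C.
Delete trivial equation string ≐ string.
Delete trivial equation int ≐ int.
Bind C := arrow(map(nat, U), S1); substituting into the one remaining equation that mentions C gives: tup3(char, nat, arrow(map(nat, U), S1)) ≐ tup3(char, nat, T).
Decompose tup3/3: char ≐ char,  nat ≐ nat,  arrow(map(nat, U), S1) ≐ T.
Delete trivial equation char ≐ char.
Delete trivial equation nat ≐ nat.
Bind T := arrow(map(nat, U), S1); no other remaining equation mentions T.
Bind U := string; substituting into the remaining equation gives: arrow(string, map(nat, string)) ≐ S1. Substituting into the earlier bindings gives S := map(nat, string), C := arrow(map(nat, string), S1), T := arrow(map(nat, string), S1).
Bind S1 := arrow(string, map(nat, string)). Substituting into the earlier bindings gives C := arrow(map(nat, string), arrow(string, map(nat, string))), T := arrow(map(nat, string), arrow(string, map(nat, string))).
MGU = { S -> map(nat, string), C -> arrow(map(nat, string), arrow(string, map(nat, string))), T -> arrow(map(nat, string), arrow(string, map(nat, string))), U -> string, S1 -> arrow(string, map(nat, string)) }, so T -> arrow(map(nat, string), arrow(string, map(nat, string))).

arrow(map(nat, string), arrow(string, map(nat, string)))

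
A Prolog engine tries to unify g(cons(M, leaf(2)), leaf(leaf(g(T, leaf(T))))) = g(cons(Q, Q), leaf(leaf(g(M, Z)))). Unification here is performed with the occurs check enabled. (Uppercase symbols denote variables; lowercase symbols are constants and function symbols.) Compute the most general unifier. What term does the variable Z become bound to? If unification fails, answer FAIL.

Decompose g/2: cons(M, leaf(2)) = cons(Q, Q),  leaf(leaf(g(T, leaf(T)))) = leaf(leaf(g(M, Z))).
Decompose cons/2: M = Q,  leaf(2) = Q.
Bind M := Q; substituting into the one remaining equation that mentions M gives: leaf(leaf(g(T, leaf(T)))) = leaf(leaf(g(Q, Z))).
Bind Q := leaf(2); substituting into the remaining equation gives: leaf(leaf(g(T, leaf(T)))) = leaf(leaf(g(leaf(2), Z))). Substituting into the earlier binding gives M := leaf(2).
Decompose leaf/1: leaf(g(T, leaf(T))) = leaf(g(leaf(2), Z)).
Decompose leaf/1: g(T, leaf(T)) = g(leaf(2), Z).
Decompose g/2: T = leaf(2),  leaf(T) = Z.
Bind T := leaf(2); substituting into the remaining equation gives: leaf(leaf(2)) = Z.
Bind Z := leaf(leaf(2)).
MGU = { M ↦ leaf(2), Q ↦ leaf(2), T ↦ leaf(2), Z ↦ leaf(leaf(2)) }, so Z ↦ leaf(leaf(2)).

leaf(leaf(2))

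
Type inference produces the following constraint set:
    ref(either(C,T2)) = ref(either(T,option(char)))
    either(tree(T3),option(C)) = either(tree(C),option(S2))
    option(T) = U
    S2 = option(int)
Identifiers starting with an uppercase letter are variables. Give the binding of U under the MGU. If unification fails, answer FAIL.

option(option(int))

Decompose ref/1: either(C,T2) = either(T,option(char)).
Decompose either/2: C = T,  T2 = option(char).
Bind C := T; substituting into the one remaining equation that mentions C gives: either(tree(T3),option(T)) = either(tree(T),option(S2)).
Bind T2 := option(char); no other remaining equation mentions T2.
Decompose either/2: tree(T3) = tree(T),  option(T) = option(S2).
Decompose tree/1: T3 = T.
Bind T3 := T; no other remaining equation mentions T3.
Decompose option/1: T = S2.
Bind T := S2; substituting into the one remaining equation that mentions T gives: option(S2) = U. Substituting into the earlier bindings gives C := S2, T3 := S2.
Bind U := option(S2); no other remaining equation mentions U.
Bind S2 := option(int). Substituting into the earlier bindings gives C := option(int), T3 := option(int), T := option(int), U := option(option(int)).
MGU = { C ↦ option(int), T2 ↦ option(char), T3 ↦ option(int), T ↦ option(int), U ↦ option(option(int)), S2 ↦ option(int) }, so U ↦ option(option(int)).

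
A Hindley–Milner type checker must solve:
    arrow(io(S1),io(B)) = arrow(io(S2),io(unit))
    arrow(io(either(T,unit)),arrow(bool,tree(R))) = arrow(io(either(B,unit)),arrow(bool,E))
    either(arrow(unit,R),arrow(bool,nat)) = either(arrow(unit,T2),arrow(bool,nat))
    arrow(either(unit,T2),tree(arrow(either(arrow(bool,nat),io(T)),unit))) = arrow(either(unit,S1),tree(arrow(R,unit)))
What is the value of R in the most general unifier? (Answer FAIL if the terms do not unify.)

either(arrow(bool,nat),io(unit))

Decompose arrow/2: io(S1) = io(S2),  io(B) = io(unit).
Decompose io/1: S1 = S2.
Bind S1 := S2; substituting into the one remaining equation that mentions S1 gives: arrow(either(unit,T2),tree(arrow(either(arrow(bool,nat),io(T)),unit))) = arrow(either(unit,S2),tree(arrow(R,unit))).
Decompose io/1: B = unit.
Bind B := unit; substituting into the one remaining equation that mentions B gives: arrow(io(either(T,unit)),arrow(bool,tree(R))) = arrow(io(either(unit,unit)),arrow(bool,E)).
Decompose arrow/2: io(either(T,unit)) = io(either(unit,unit)),  arrow(bool,tree(R)) = arrow(bool,E).
Decompose io/1: either(T,unit) = either(unit,unit).
Decompose either/2: T = unit,  unit = unit.
Bind T := unit; substituting into the one remaining equation that mentions T gives: arrow(either(unit,T2),tree(arrow(either(arrow(bool,nat),io(unit)),unit))) = arrow(either(unit,S2),tree(arrow(R,unit))).
Delete trivial equation unit = unit.
Decompose arrow/2: bool = bool,  tree(R) = E.
Delete trivial equation bool = bool.
Bind E := tree(R); no other remaining equation mentions E.
Decompose either/2: arrow(unit,R) = arrow(unit,T2),  arrow(bool,nat) = arrow(bool,nat).
Decompose arrow/2: unit = unit,  R = T2.
Delete trivial equation unit = unit.
Bind R := T2; substituting into the one remaining equation that mentions R gives: arrow(either(unit,T2),tree(arrow(either(arrow(bool,nat),io(unit)),unit))) = arrow(either(unit,S2),tree(arrow(T2,unit))). Substituting into the earlier binding gives E := tree(T2).
Delete trivial equation arrow(bool,nat) = arrow(bool,nat).
Decompose arrow/2: either(unit,T2) = either(unit,S2),  tree(arrow(either(arrow(bool,nat),io(unit)),unit)) = tree(arrow(T2,unit)).
Decompose either/2: unit = unit,  T2 = S2.
Delete trivial equation unit = unit.
Bind T2 := S2; substituting into the remaining equation gives: tree(arrow(either(arrow(bool,nat),io(unit)),unit)) = tree(arrow(S2,unit)). Substituting into the earlier bindings gives E := tree(S2), R := S2.
Decompose tree/1: arrow(either(arrow(bool,nat),io(unit)),unit) = arrow(S2,unit).
Decompose arrow/2: either(arrow(bool,nat),io(unit)) = S2,  unit = unit.
Bind S2 := either(arrow(bool,nat),io(unit)); no other remaining equation mentions S2. Substituting into the earlier bindings gives S1 := either(arrow(bool,nat),io(unit)), E := tree(either(arrow(bool,nat),io(unit))), R := either(arrow(bool,nat),io(unit)), T2 := either(arrow(bool,nat),io(unit)).
Delete trivial equation unit = unit.
MGU = { S1 := either(arrow(bool,nat),io(unit)), B := unit, T := unit, E := tree(either(arrow(bool,nat),io(unit))), R := either(arrow(bool,nat),io(unit)), T2 := either(arrow(bool,nat),io(unit)), S2 := either(arrow(bool,nat),io(unit)) }, so R := either(arrow(bool,nat),io(unit)).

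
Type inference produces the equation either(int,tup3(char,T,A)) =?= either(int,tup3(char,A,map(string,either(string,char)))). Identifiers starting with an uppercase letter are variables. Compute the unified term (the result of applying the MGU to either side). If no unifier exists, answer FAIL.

either(int,tup3(char,map(string,either(string,char)),map(string,either(string,char))))

Decompose either/2: int =?= int,  tup3(char,T,A) =?= tup3(char,A,map(string,either(string,char))).
Delete trivial equation int =?= int.
Decompose tup3/3: char =?= char,  T =?= A,  A =?= map(string,either(string,char)).
Delete trivial equation char =?= char.
Bind T := A; no other remaining equation mentions T.
Bind A := map(string,either(string,char)). Substituting into the earlier binding gives T := map(string,either(string,char)).
Applying the MGU to either side gives either(int,tup3(char,map(string,either(string,char)),map(string,either(string,char)))).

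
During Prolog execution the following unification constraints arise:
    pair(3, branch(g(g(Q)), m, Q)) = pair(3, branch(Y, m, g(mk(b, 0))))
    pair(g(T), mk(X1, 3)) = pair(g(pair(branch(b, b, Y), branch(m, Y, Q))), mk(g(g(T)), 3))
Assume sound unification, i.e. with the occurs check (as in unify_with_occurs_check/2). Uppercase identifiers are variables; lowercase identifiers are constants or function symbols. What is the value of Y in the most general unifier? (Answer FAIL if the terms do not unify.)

Decompose pair/2: 3 = 3,  branch(g(g(Q)), m, Q) = branch(Y, m, g(mk(b, 0))).
Delete trivial equation 3 = 3.
Decompose branch/3: g(g(Q)) = Y,  m = m,  Q = g(mk(b, 0)).
Bind Y := g(g(Q)); substituting into the one remaining equation that mentions Y gives: pair(g(T), mk(X1, 3)) = pair(g(pair(branch(b, b, g(g(Q))), branch(m, g(g(Q)), Q))), mk(g(g(T)), 3)).
Delete trivial equation m = m.
Bind Q := g(mk(b, 0)); substituting into the remaining equation gives: pair(g(T), mk(X1, 3)) = pair(g(pair(branch(b, b, g(g(g(mk(b, 0))))), branch(m, g(g(g(mk(b, 0)))), g(mk(b, 0))))), mk(g(g(T)), 3)). Substituting into the earlier binding gives Y := g(g(g(mk(b, 0)))).
Decompose pair/2: g(T) = g(pair(branch(b, b, g(g(g(mk(b, 0))))), branch(m, g(g(g(mk(b, 0)))), g(mk(b, 0))))),  mk(X1, 3) = mk(g(g(T)), 3).
Decompose g/1: T = pair(branch(b, b, g(g(g(mk(b, 0))))), branch(m, g(g(g(mk(b, 0)))), g(mk(b, 0)))).
Bind T := pair(branch(b, b, g(g(g(mk(b, 0))))), branch(m, g(g(g(mk(b, 0)))), g(mk(b, 0)))); substituting into the remaining equation gives: mk(X1, 3) = mk(g(g(pair(branch(b, b, g(g(g(mk(b, 0))))), branch(m, g(g(g(mk(b, 0)))), g(mk(b, 0)))))), 3).
Decompose mk/2: X1 = g(g(pair(branch(b, b, g(g(g(mk(b, 0))))), branch(m, g(g(g(mk(b, 0)))), g(mk(b, 0)))))),  3 = 3.
Bind X1 := g(g(pair(branch(b, b, g(g(g(mk(b, 0))))), branch(m, g(g(g(mk(b, 0)))), g(mk(b, 0)))))); no other remaining equation mentions X1.
Delete trivial equation 3 = 3.
MGU = { Y = g(g(g(mk(b, 0)))), Q = g(mk(b, 0)), T = pair(branch(b, b, g(g(g(mk(b, 0))))), branch(m, g(g(g(mk(b, 0)))), g(mk(b, 0)))), X1 = g(g(pair(branch(b, b, g(g(g(mk(b, 0))))), branch(m, g(g(g(mk(b, 0)))), g(mk(b, 0)))))) }, so Y = g(g(g(mk(b, 0)))).

g(g(g(mk(b, 0))))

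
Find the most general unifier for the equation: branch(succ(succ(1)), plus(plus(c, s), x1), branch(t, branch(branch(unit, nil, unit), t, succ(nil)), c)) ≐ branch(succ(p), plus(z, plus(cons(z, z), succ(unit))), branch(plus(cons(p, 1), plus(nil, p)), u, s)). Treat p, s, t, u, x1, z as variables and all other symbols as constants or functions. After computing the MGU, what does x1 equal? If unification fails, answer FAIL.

Decompose branch/3: succ(succ(1)) ≐ succ(p),  plus(plus(c, s), x1) ≐ plus(z, plus(cons(z, z), succ(unit))),  branch(t, branch(branch(unit, nil, unit), t, succ(nil)), c) ≐ branch(plus(cons(p, 1), plus(nil, p)), u, s).
Decompose succ/1: succ(1) ≐ p.
Bind p := succ(1); substituting into the one remaining equation that mentions p gives: branch(t, branch(branch(unit, nil, unit), t, succ(nil)), c) ≐ branch(plus(cons(succ(1), 1), plus(nil, succ(1))), u, s).
Decompose plus/2: plus(c, s) ≐ z,  x1 ≐ plus(cons(z, z), succ(unit)).
Bind z := plus(c, s); substituting into the one remaining equation that mentions z gives: x1 ≐ plus(cons(plus(c, s), plus(c, s)), succ(unit)).
Bind x1 := plus(cons(plus(c, s), plus(c, s)), succ(unit)); no other remaining equation mentions x1.
Decompose branch/3: t ≐ plus(cons(succ(1), 1), plus(nil, succ(1))),  branch(branch(unit, nil, unit), t, succ(nil)) ≐ u,  c ≐ s.
Bind t := plus(cons(succ(1), 1), plus(nil, succ(1))); substituting into the one remaining equation that mentions t gives: branch(branch(unit, nil, unit), plus(cons(succ(1), 1), plus(nil, succ(1))), succ(nil)) ≐ u.
Bind u := branch(branch(unit, nil, unit), plus(cons(succ(1), 1), plus(nil, succ(1))), succ(nil)); no other remaining equation mentions u.
Bind s := c. Substituting into the earlier bindings gives z := plus(c, c), x1 := plus(cons(plus(c, c), plus(c, c)), succ(unit)).
MGU = { p ↦ succ(1), z ↦ plus(c, c), x1 ↦ plus(cons(plus(c, c), plus(c, c)), succ(unit)), t ↦ plus(cons(succ(1), 1), plus(nil, succ(1))), u ↦ branch(branch(unit, nil, unit), plus(cons(succ(1), 1), plus(nil, succ(1))), succ(nil)), s ↦ c }, so x1 ↦ plus(cons(plus(c, c), plus(c, c)), succ(unit)).

plus(cons(plus(c, c), plus(c, c)), succ(unit))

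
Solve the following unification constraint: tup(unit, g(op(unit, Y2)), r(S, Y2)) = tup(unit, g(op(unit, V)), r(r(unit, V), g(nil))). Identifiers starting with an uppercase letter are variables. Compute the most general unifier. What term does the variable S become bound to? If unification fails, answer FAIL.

Decompose tup/3: unit = unit,  g(op(unit, Y2)) = g(op(unit, V)),  r(S, Y2) = r(r(unit, V), g(nil)).
Delete trivial equation unit = unit.
Decompose g/1: op(unit, Y2) = op(unit, V).
Decompose op/2: unit = unit,  Y2 = V.
Delete trivial equation unit = unit.
Bind Y2 := V; substituting into the remaining equation gives: r(S, V) = r(r(unit, V), g(nil)).
Decompose r/2: S = r(unit, V),  V = g(nil).
Bind S := r(unit, V); no other remaining equation mentions S.
Bind V := g(nil). Substituting into the earlier bindings gives Y2 := g(nil), S := r(unit, g(nil)).
MGU = { Y2 := g(nil), S := r(unit, g(nil)), V := g(nil) }, so S := r(unit, g(nil)).

r(unit, g(nil))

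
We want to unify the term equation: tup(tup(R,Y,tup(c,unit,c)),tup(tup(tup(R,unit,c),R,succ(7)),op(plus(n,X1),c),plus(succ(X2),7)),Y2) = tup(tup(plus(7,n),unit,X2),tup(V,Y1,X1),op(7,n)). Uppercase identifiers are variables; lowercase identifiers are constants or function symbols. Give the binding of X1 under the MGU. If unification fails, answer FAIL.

Decompose tup/3: tup(R,Y,tup(c,unit,c)) = tup(plus(7,n),unit,X2),  tup(tup(tup(R,unit,c),R,succ(7)),op(plus(n,X1),c),plus(succ(X2),7)) = tup(V,Y1,X1),  Y2 = op(7,n).
Decompose tup/3: R = plus(7,n),  Y = unit,  tup(c,unit,c) = X2.
Bind R := plus(7,n); substituting into the one remaining equation that mentions R gives: tup(tup(tup(plus(7,n),unit,c),plus(7,n),succ(7)),op(plus(n,X1),c),plus(succ(X2),7)) = tup(V,Y1,X1).
Bind Y := unit; no other remaining equation mentions Y.
Bind X2 := tup(c,unit,c); substituting into the one remaining equation that mentions X2 gives: tup(tup(tup(plus(7,n),unit,c),plus(7,n),succ(7)),op(plus(n,X1),c),plus(succ(tup(c,unit,c)),7)) = tup(V,Y1,X1).
Decompose tup/3: tup(tup(plus(7,n),unit,c),plus(7,n),succ(7)) = V,  op(plus(n,X1),c) = Y1,  plus(succ(tup(c,unit,c)),7) = X1.
Bind V := tup(tup(plus(7,n),unit,c),plus(7,n),succ(7)); no other remaining equation mentions V.
Bind Y1 := op(plus(n,X1),c); no other remaining equation mentions Y1.
Bind X1 := plus(succ(tup(c,unit,c)),7); no other remaining equation mentions X1. Substituting into the earlier binding gives Y1 := op(plus(n,plus(succ(tup(c,unit,c)),7)),c).
Bind Y2 := op(7,n).
MGU = { R ↦ plus(7,n), Y ↦ unit, X2 ↦ tup(c,unit,c), V ↦ tup(tup(plus(7,n),unit,c),plus(7,n),succ(7)), Y1 ↦ op(plus(n,plus(succ(tup(c,unit,c)),7)),c), X1 ↦ plus(succ(tup(c,unit,c)),7), Y2 ↦ op(7,n) }, so X1 ↦ plus(succ(tup(c,unit,c)),7).

plus(succ(tup(c,unit,c)),7)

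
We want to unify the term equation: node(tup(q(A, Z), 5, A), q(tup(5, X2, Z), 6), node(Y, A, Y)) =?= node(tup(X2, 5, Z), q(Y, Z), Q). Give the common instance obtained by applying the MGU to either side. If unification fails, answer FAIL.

Decompose node/3: tup(q(A, Z), 5, A) =?= tup(X2, 5, Z),  q(tup(5, X2, Z), 6) =?= q(Y, Z),  node(Y, A, Y) =?= Q.
Decompose tup/3: q(A, Z) =?= X2,  5 =?= 5,  A =?= Z.
Bind X2 := q(A, Z); substituting into the one remaining equation that mentions X2 gives: q(tup(5, q(A, Z), Z), 6) =?= q(Y, Z).
Delete trivial equation 5 =?= 5.
Bind A := Z; substituting into the remaining equations gives: q(tup(5, q(Z, Z), Z), 6) =?= q(Y, Z),  node(Y, Z, Y) =?= Q. Substituting into the earlier binding gives X2 := q(Z, Z).
Decompose q/2: tup(5, q(Z, Z), Z) =?= Y,  6 =?= Z.
Bind Y := tup(5, q(Z, Z), Z); substituting into the one remaining equation that mentions Y gives: node(tup(5, q(Z, Z), Z), Z, tup(5, q(Z, Z), Z)) =?= Q.
Bind Z := 6; substituting into the remaining equation gives: node(tup(5, q(6, 6), 6), 6, tup(5, q(6, 6), 6)) =?= Q. Substituting into the earlier bindings gives X2 := q(6, 6), A := 6, Y := tup(5, q(6, 6), 6).
Bind Q := node(tup(5, q(6, 6), 6), 6, tup(5, q(6, 6), 6)).
Applying the MGU to either side gives node(tup(q(6, 6), 5, 6), q(tup(5, q(6, 6), 6), 6), node(tup(5, q(6, 6), 6), 6, tup(5, q(6, 6), 6))).

node(tup(q(6, 6), 5, 6), q(tup(5, q(6, 6), 6), 6), node(tup(5, q(6, 6), 6), 6, tup(5, q(6, 6), 6)))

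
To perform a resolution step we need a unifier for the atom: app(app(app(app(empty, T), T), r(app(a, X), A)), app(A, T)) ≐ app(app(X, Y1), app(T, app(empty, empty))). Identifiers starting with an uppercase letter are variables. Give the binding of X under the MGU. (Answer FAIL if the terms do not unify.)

app(app(empty, app(empty, empty)), app(empty, empty))

Decompose app/2: app(app(app(empty, T), T), r(app(a, X), A)) ≐ app(X, Y1),  app(A, T) ≐ app(T, app(empty, empty)).
Decompose app/2: app(app(empty, T), T) ≐ X,  r(app(a, X), A) ≐ Y1.
Bind X := app(app(empty, T), T); substituting into the one remaining equation that mentions X gives: r(app(a, app(app(empty, T), T)), A) ≐ Y1.
Bind Y1 := r(app(a, app(app(empty, T), T)), A); no other remaining equation mentions Y1.
Decompose app/2: A ≐ T,  T ≐ app(empty, empty).
Bind A := T; no other remaining equation mentions A. Substituting into the earlier binding gives Y1 := r(app(a, app(app(empty, T), T)), T).
Bind T := app(empty, empty). Substituting into the earlier bindings gives X := app(app(empty, app(empty, empty)), app(empty, empty)), Y1 := r(app(a, app(app(empty, app(empty, empty)), app(empty, empty))), app(empty, empty)), A := app(empty, empty).
MGU = { X := app(app(empty, app(empty, empty)), app(empty, empty)), Y1 := r(app(a, app(app(empty, app(empty, empty)), app(empty, empty))), app(empty, empty)), A := app(empty, empty), T := app(empty, empty) }, so X := app(app(empty, app(empty, empty)), app(empty, empty)).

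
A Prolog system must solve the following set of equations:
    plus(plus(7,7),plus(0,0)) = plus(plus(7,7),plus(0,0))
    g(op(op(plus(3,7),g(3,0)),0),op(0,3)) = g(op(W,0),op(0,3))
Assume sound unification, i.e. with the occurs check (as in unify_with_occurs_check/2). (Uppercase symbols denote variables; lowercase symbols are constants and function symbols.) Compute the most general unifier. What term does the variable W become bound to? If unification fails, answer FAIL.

op(plus(3,7),g(3,0))

Delete trivial equation plus(plus(7,7),plus(0,0)) = plus(plus(7,7),plus(0,0)).
Decompose g/2: op(op(plus(3,7),g(3,0)),0) = op(W,0),  op(0,3) = op(0,3).
Decompose op/2: op(plus(3,7),g(3,0)) = W,  0 = 0.
Bind W := op(plus(3,7),g(3,0)); no other remaining equation mentions W.
Delete trivial equation 0 = 0.
Delete trivial equation op(0,3) = op(0,3).
MGU = { W -> op(plus(3,7),g(3,0)) }, so W -> op(plus(3,7),g(3,0)).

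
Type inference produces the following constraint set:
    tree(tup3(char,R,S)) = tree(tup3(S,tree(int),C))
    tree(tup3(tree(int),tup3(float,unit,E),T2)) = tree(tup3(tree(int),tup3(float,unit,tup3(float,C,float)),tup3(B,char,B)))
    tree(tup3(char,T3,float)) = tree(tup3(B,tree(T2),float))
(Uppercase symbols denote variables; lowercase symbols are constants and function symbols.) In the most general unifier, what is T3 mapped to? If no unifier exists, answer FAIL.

Decompose tree/1: tup3(char,R,S) = tup3(S,tree(int),C).
Decompose tup3/3: char = S,  R = tree(int),  S = C.
Bind S := char; substituting into the one remaining equation that mentions S gives: char = C.
Bind R := tree(int); no other remaining equation mentions R.
Bind C := char; substituting into the one remaining equation that mentions C gives: tree(tup3(tree(int),tup3(float,unit,E),T2)) = tree(tup3(tree(int),tup3(float,unit,tup3(float,char,float)),tup3(B,char,B))).
Decompose tree/1: tup3(tree(int),tup3(float,unit,E),T2) = tup3(tree(int),tup3(float,unit,tup3(float,char,float)),tup3(B,char,B)).
Decompose tup3/3: tree(int) = tree(int),  tup3(float,unit,E) = tup3(float,unit,tup3(float,char,float)),  T2 = tup3(B,char,B).
Delete trivial equation tree(int) = tree(int).
Decompose tup3/3: float = float,  unit = unit,  E = tup3(float,char,float).
Delete trivial equation float = float.
Delete trivial equation unit = unit.
Bind E := tup3(float,char,float); no other remaining equation mentions E.
Bind T2 := tup3(B,char,B); substituting into the remaining equation gives: tree(tup3(char,T3,float)) = tree(tup3(B,tree(tup3(B,char,B)),float)).
Decompose tree/1: tup3(char,T3,float) = tup3(B,tree(tup3(B,char,B)),float).
Decompose tup3/3: char = B,  T3 = tree(tup3(B,char,B)),  float = float.
Bind B := char; substituting into the one remaining equation that mentions B gives: T3 = tree(tup3(char,char,char)). Substituting into the earlier binding gives T2 := tup3(char,char,char).
Bind T3 := tree(tup3(char,char,char)); no other remaining equation mentions T3.
Delete trivial equation float = float.
MGU = { S ↦ char, R ↦ tree(int), C ↦ char, E ↦ tup3(float,char,float), T2 ↦ tup3(char,char,char), B ↦ char, T3 ↦ tree(tup3(char,char,char)) }, so T3 ↦ tree(tup3(char,char,char)).

tree(tup3(char,char,char))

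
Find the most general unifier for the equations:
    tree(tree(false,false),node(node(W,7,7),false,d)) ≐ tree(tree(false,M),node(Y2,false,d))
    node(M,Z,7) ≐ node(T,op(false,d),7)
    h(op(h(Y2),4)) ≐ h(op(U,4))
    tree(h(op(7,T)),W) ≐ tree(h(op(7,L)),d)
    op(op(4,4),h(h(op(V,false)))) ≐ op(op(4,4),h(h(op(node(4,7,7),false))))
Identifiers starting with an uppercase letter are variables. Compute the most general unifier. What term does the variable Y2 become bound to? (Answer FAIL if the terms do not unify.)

node(d,7,7)

Decompose tree/2: tree(false,false) ≐ tree(false,M),  node(node(W,7,7),false,d) ≐ node(Y2,false,d).
Decompose tree/2: false ≐ false,  false ≐ M.
Delete trivial equation false ≐ false.
Bind M := false; substituting into the one remaining equation that mentions M gives: node(false,Z,7) ≐ node(T,op(false,d),7).
Decompose node/3: node(W,7,7) ≐ Y2,  false ≐ false,  d ≐ d.
Bind Y2 := node(W,7,7); substituting into the one remaining equation that mentions Y2 gives: h(op(h(node(W,7,7)),4)) ≐ h(op(U,4)).
Delete trivial equation false ≐ false.
Delete trivial equation d ≐ d.
Decompose node/3: false ≐ T,  Z ≐ op(false,d),  7 ≐ 7.
Bind T := false; substituting into the one remaining equation that mentions T gives: tree(h(op(7,false)),W) ≐ tree(h(op(7,L)),d).
Bind Z := op(false,d); no other remaining equation mentions Z.
Delete trivial equation 7 ≐ 7.
Decompose h/1: op(h(node(W,7,7)),4) ≐ op(U,4).
Decompose op/2: h(node(W,7,7)) ≐ U,  4 ≐ 4.
Bind U := h(node(W,7,7)); no other remaining equation mentions U.
Delete trivial equation 4 ≐ 4.
Decompose tree/2: h(op(7,false)) ≐ h(op(7,L)),  W ≐ d.
Decompose h/1: op(7,false) ≐ op(7,L).
Decompose op/2: 7 ≐ 7,  false ≐ L.
Delete trivial equation 7 ≐ 7.
Bind L := false; no other remaining equation mentions L.
Bind W := d; no other remaining equation mentions W. Substituting into the earlier bindings gives Y2 := node(d,7,7), U := h(node(d,7,7)).
Decompose op/2: op(4,4) ≐ op(4,4),  h(h(op(V,false))) ≐ h(h(op(node(4,7,7),false))).
Delete trivial equation op(4,4) ≐ op(4,4).
Decompose h/1: h(op(V,false)) ≐ h(op(node(4,7,7),false)).
Decompose h/1: op(V,false) ≐ op(node(4,7,7),false).
Decompose op/2: V ≐ node(4,7,7),  false ≐ false.
Bind V := node(4,7,7); no other remaining equation mentions V.
Delete trivial equation false ≐ false.
MGU = { M -> false, Y2 -> node(d,7,7), T -> false, Z -> op(false,d), U -> h(node(d,7,7)), L -> false, W -> d, V -> node(4,7,7) }, so Y2 -> node(d,7,7).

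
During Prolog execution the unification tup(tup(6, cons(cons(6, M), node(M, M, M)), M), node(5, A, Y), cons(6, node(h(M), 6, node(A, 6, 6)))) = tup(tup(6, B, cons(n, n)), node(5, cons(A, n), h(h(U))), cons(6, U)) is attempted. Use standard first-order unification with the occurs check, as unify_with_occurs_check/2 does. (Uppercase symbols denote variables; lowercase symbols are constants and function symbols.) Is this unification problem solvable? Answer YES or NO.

NO

Decompose tup/3: tup(6, cons(cons(6, M), node(M, M, M)), M) = tup(6, B, cons(n, n)),  node(5, A, Y) = node(5, cons(A, n), h(h(U))),  cons(6, node(h(M), 6, node(A, 6, 6))) = cons(6, U).
Decompose tup/3: 6 = 6,  cons(cons(6, M), node(M, M, M)) = B,  M = cons(n, n).
Delete trivial equation 6 = 6.
Bind B := cons(cons(6, M), node(M, M, M)); no other remaining equation mentions B.
Bind M := cons(n, n); substituting into the one remaining equation that mentions M gives: cons(6, node(h(cons(n, n)), 6, node(A, 6, 6))) = cons(6, U). Substituting into the earlier binding gives B := cons(cons(6, cons(n, n)), node(cons(n, n), cons(n, n), cons(n, n))).
Decompose node/3: 5 = 5,  A = cons(A, n),  Y = h(h(U)).
Delete trivial equation 5 = 5.
Occurs check fails: A occurs in cons(A, n); the equation A = cons(A, n) has no finite solution.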